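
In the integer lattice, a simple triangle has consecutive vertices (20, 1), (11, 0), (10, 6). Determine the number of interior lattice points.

25

The shoelace formula gives twice the area as |(20·0 − 11·1) + (11·6 − 10·0) + (10·1 − 20·6)| = 55, so the area is 55/2.
The number of boundary lattice points is Σ gcd(|Δx|,|Δy|) = gcd(9,1) + gcd(1,6) + gcd(10,5) = 1+1+5 = 7.
By Pick's theorem A = I + B/2 − 1, so I = 55/2 − 7/2 + 1 = 25.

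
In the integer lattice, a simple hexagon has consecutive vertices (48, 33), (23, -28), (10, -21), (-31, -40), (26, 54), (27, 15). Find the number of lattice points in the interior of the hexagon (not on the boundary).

Using the shoelace formula, 2A = |[48·(-28) − 23·33] + [23·(-21) − 10·(-28)] + [10·(-40) − (-31)·(-21)] + [(-31)·54 − 26·(-40)] + [26·15 − 27·54] + [27·33 − 48·15]| = 4888, so the area is 2444.
Along each edge there are gcd(|Δx|,|Δy|)+1 lattice points, so counting each shared vertex once the boundary has gcd(25,61) + gcd(13,7) + gcd(41,19) + gcd(57,94) + gcd(1,39) + gcd(21,18) = 1+1+1+1+1+3 = 8.
By Pick's theorem A = I + B/2 − 1, so I = 2444 − 8/2 + 1 = 2441.

2441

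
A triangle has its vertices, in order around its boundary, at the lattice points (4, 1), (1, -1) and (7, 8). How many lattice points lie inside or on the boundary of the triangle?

11

Using the shoelace formula, 2A = |(4·(-1) − 1·1) + (1·8 − 7·(-1)) + (7·1 − 4·8)| = 15, so the area is 15/2.
The number of boundary lattice points is Σ gcd(|Δx|,|Δy|) = gcd(3,2) + gcd(6,9) + gcd(3,7) = 1+3+1 = 5.
Pick's theorem gives I = A − B/2 + 1 = 15/2 − 5/2 + 1 = 6, so the closed region contains I + B = 6 + 5 = 11 lattice points.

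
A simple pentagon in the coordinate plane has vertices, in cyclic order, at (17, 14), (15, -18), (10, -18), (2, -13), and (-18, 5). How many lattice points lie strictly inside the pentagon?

The shoelace formula gives twice the area as |[17·(-18) − 15·14] + [15·(-18) − 10·(-18)] + [10·(-13) − 2·(-18)] + [2·5 − (-18)·(-13)] + [(-18)·14 − 17·5]| = 1261, so the area is 630.5.
Summing gcd(|Δx|,|Δy|) over the edges gives the boundary count: gcd(2,32) + gcd(5,0) + gcd(8,5) + gcd(20,18) + gcd(35,9) = 2+5+1+2+1 = 11.
Pick's theorem gives I = A − B/2 + 1 = 630.5 − 11/2 + 1 = 626.

626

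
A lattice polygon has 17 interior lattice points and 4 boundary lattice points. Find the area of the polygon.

18

Pick's theorem states A = I + B/2 − 1, so A = 17 + 4/2 − 1 = 18.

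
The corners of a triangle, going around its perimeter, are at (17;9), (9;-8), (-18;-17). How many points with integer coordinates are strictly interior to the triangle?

Using the shoelace formula, 2A = |(17·(-8) − 9·9) + (9·(-17) − (-18)·(-8)) + ((-18)·9 − 17·(-17))| = 387, so the area is 193.5.
The number of boundary lattice points is Σ gcd(|Δx|,|Δy|) = gcd(8,17) + gcd(27,9) + gcd(35,26) = 1+9+1 = 11.
By Pick's theorem A = I + B/2 − 1, so I = 193.5 − 11/2 + 1 = 189.

189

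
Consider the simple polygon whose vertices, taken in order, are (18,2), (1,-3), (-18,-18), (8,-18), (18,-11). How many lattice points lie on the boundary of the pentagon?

42

Summing gcd(|Δx|,|Δy|) over the edges gives the boundary count: gcd(17,5) + gcd(19,15) + gcd(26,0) + gcd(10,7) + gcd(0,13) = 1+1+26+1+13 = 42.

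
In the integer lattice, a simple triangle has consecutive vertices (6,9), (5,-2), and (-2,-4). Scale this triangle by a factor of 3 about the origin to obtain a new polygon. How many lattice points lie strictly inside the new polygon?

334

The shoelace formula gives twice the area as |[6·(-2) − 5·9] + [5·(-4) − (-2)·(-2)] + [(-2)·9 − 6·(-4)]| = 75, so the area is 37.5.
Summing gcd(|Δx|,|Δy|) over the edges gives the boundary count: gcd(1,11) + gcd(7,2) + gcd(8,13) = 1+1+1 = 3.
Scaling by 3 multiplies the area by 3² = 9 (so the new area is 675/2) and multiplies the boundary lattice-point count by 3, giving 9.
By Pick's theorem, the interior count of the dilated polygon is 675/2 − 9/2 + 1 = 334.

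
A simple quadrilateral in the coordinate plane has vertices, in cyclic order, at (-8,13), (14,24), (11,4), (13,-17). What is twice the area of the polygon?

The shoelace formula gives twice the area as |((-8)·24 − 14·13) + (14·4 − 11·24) + (11·(-17) − 13·4) + (13·13 − (-8)·(-17))| = 788, so the area is 394.

788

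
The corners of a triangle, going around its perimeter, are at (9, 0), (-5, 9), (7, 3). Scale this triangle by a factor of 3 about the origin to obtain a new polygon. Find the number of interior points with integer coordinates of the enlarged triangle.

Using the shoelace formula, 2A = |[9·9 − (-5)·0] + [(-5)·3 − 7·9] + [7·0 − 9·3]| = 24, so the area is 12.
Along each edge there are gcd(|Δx|,|Δy|)+1 lattice points, so counting each shared vertex once the boundary has gcd(14,9) + gcd(12,6) + gcd(2,3) = 1+6+1 = 8.
Scaling by 3 multiplies the area by 3² = 9 (so the new area is 108) and multiplies the boundary lattice-point count by 3, giving 24.
By Pick's theorem, the interior count of the dilated polygon is 108 − 24/2 + 1 = 97.

97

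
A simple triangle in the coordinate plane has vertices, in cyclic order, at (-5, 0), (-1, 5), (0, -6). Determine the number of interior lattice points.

24

By the shoelace formula, twice the signed area is |((-5)·5 − (-1)·0) + ((-1)·(-6) − 0·5) + (0·0 − (-5)·(-6))| = 49, so the area is 24.5.
Along each edge there are gcd(|Δx|,|Δy|)+1 lattice points, so counting each shared vertex once the boundary has gcd(4,5) + gcd(1,11) + gcd(5,6) = 1+1+1 = 3.
Pick's theorem gives I = A − B/2 + 1 = 24.5 − 3/2 + 1 = 24.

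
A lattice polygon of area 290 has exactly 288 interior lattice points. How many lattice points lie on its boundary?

6

Pick's theorem gives A = I + B/2 − 1, so B = 2(A − I + 1) = 2(290 − 288 + 1) = 6.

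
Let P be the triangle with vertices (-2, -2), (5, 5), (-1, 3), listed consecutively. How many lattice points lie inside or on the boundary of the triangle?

20

The shoelace formula gives twice the area as |((-2)·5 − 5·(-2)) + (5·3 − (-1)·5) + ((-1)·(-2) − (-2)·3)| = 28, so the area is 14.
Along each edge there are gcd(|Δx|,|Δy|)+1 lattice points, so counting each shared vertex once the boundary has gcd(7,7) + gcd(6,2) + gcd(1,5) = 7+2+1 = 10.
Pick's theorem gives I = A − B/2 + 1 = 14 − 10/2 + 1 = 10, so the closed region contains I + B = 10 + 10 = 20 lattice points.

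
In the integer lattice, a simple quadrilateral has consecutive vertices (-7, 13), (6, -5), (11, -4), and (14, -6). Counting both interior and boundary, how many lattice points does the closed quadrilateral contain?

62

Using the shoelace formula, 2A = |[(-7)·(-5) − 6·13] + [6·(-4) − 11·(-5)] + [11·(-6) − 14·(-4)] + [14·13 − (-7)·(-6)]| = 118, so the area is 59.
Along each edge there are gcd(|Δx|,|Δy|)+1 lattice points, so counting each shared vertex once the boundary has gcd(13,18) + gcd(5,1) + gcd(3,2) + gcd(21,19) = 1+1+1+1 = 4.
Pick's theorem gives I = A − B/2 + 1 = 59 − 4/2 + 1 = 58, so the closed region contains I + B = 58 + 4 = 62 lattice points.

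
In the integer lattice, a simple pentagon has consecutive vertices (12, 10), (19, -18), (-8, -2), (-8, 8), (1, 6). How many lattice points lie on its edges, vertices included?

20

Summing gcd(|Δx|,|Δy|) over the edges gives the boundary count: gcd(7,28) + gcd(27,16) + gcd(0,10) + gcd(9,2) + gcd(11,4) = 7+1+10+1+1 = 20.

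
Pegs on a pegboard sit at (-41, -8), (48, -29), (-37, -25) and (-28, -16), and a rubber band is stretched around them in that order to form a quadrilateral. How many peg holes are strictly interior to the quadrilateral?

615

Using the shoelace formula, 2A = |((-41)·(-29) − 48·(-8)) + (48·(-25) − (-37)·(-29)) + ((-37)·(-16) − (-28)·(-25)) + ((-28)·(-8) − (-41)·(-16))| = 1240, so the area is 620.
The number of boundary lattice points is Σ gcd(|Δx|,|Δy|) = gcd(89,21) + gcd(85,4) + gcd(9,9) + gcd(13,8) = 1+1+9+1 = 12.
Pick's theorem gives I = A − B/2 + 1 = 620 − 12/2 + 1 = 615.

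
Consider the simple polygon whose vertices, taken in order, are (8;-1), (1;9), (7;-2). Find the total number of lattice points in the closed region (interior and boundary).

11

By the shoelace formula, twice the signed area is |[8·9 − 1·(-1)] + [1·(-2) − 7·9] + [7·(-1) − 8·(-2)]| = 17, so the area is 17/2.
The number of boundary lattice points is Σ gcd(|Δx|,|Δy|) = gcd(7,10) + gcd(6,11) + gcd(1,1) = 1+1+1 = 3.
Pick's theorem gives I = A − B/2 + 1 = 17/2 − 3/2 + 1 = 8, so the closed region contains I + B = 8 + 3 = 11 lattice points.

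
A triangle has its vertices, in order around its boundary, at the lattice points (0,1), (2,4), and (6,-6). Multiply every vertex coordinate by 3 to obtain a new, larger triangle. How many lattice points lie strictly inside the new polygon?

139

Using the shoelace formula, 2A = |[0·4 − 2·1] + [2·(-6) − 6·4] + [6·1 − 0·(-6)]| = 32, so the area is 16.
Along each edge there are gcd(|Δx|,|Δy|)+1 lattice points, so counting each shared vertex once the boundary has gcd(2,3) + gcd(4,10) + gcd(6,7) = 1+2+1 = 4.
Scaling by 3 multiplies the area by 3² = 9 (so the new area is 144) and multiplies the boundary lattice-point count by 3, giving 12.
By Pick's theorem, the interior count of the dilated polygon is 144 − 12/2 + 1 = 139.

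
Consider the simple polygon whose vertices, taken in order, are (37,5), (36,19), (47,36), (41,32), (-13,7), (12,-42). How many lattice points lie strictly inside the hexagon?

1864

Using the shoelace formula, 2A = |[37·19 − 36·5] + [36·36 − 47·19] + [47·32 − 41·36] + [41·7 − (-13)·32] + [(-13)·(-42) − 12·7] + [12·5 − 37·(-42)]| = 3733, so the area is 1866.5.
The number of boundary lattice points is Σ gcd(|Δx|,|Δy|) = gcd(1,14) + gcd(11,17) + gcd(6,4) + gcd(54,25) + gcd(25,49) + gcd(25,47) = 1+1+2+1+1+1 = 7.
By Pick's theorem A = I + B/2 − 1, so I = 1866.5 − 7/2 + 1 = 1864.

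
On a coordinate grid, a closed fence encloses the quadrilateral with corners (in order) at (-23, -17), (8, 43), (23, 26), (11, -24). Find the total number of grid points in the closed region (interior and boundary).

1609

By the shoelace formula, twice the signed area is |[(-23)·43 − 8·(-17)] + [8·26 − 23·43] + [23·(-24) − 11·26] + [11·(-17) − (-23)·(-24)]| = 3211, so the area is 3211/2.
The number of boundary lattice points is Σ gcd(|Δx|,|Δy|) = gcd(31,60) + gcd(15,17) + gcd(12,50) + gcd(34,7) = 1+1+2+1 = 5.
Pick's theorem gives I = A − B/2 + 1 = 3211/2 − 5/2 + 1 = 1604, so the closed region contains I + B = 1604 + 5 = 1609 lattice points.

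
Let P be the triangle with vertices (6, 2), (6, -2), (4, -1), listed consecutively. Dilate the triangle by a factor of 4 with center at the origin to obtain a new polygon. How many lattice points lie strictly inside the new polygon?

Using the shoelace formula, 2A = |[6·(-2) − 6·2] + [6·(-1) − 4·(-2)] + [4·2 − 6·(-1)]| = 8, so the area is 4.
The number of boundary lattice points is Σ gcd(|Δx|,|Δy|) = gcd(0,4) + gcd(2,1) + gcd(2,3) = 4+1+1 = 6.
Scaling by 4 multiplies the area by 4² = 16 (so the new area is 64) and multiplies the boundary lattice-point count by 4, giving 24.
By Pick's theorem, the interior count of the dilated polygon is 64 − 24/2 + 1 = 53.

53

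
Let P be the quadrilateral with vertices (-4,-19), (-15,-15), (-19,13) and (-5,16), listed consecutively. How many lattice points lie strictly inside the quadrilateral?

By the shoelace formula, twice the signed area is |[(-4)·(-15) − (-15)·(-19)] + [(-15)·13 − (-19)·(-15)] + [(-19)·16 − (-5)·13] + [(-5)·(-19) − (-4)·16]| = 785, so the area is 392.5.
Along each edge there are gcd(|Δx|,|Δy|)+1 lattice points, so counting each shared vertex once the boundary has gcd(11,4) + gcd(4,28) + gcd(14,3) + gcd(1,35) = 1+4+1+1 = 7.
Pick's theorem gives I = A − B/2 + 1 = 392.5 − 7/2 + 1 = 390.

390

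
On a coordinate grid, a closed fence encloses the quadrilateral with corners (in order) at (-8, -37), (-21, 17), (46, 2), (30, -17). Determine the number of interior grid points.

Using the shoelace formula, 2A = |[(-8)·17 − (-21)·(-37)] + [(-21)·2 − 46·17] + [46·(-17) − 30·2] + [30·(-37) − (-8)·(-17)]| = 3825, so the area is 1912.5.
Summing gcd(|Δx|,|Δy|) over the edges gives the boundary count: gcd(13,54) + gcd(67,15) + gcd(16,19) + gcd(38,20) = 1+1+1+2 = 5.
Pick's theorem gives I = A − B/2 + 1 = 1912.5 − 5/2 + 1 = 1911.

1911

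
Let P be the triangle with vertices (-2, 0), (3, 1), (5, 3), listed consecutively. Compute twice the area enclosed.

8

By the shoelace formula, twice the signed area is |((-2)·1 − 3·0) + (3·3 − 5·1) + (5·0 − (-2)·3)| = 8, so the area is 4.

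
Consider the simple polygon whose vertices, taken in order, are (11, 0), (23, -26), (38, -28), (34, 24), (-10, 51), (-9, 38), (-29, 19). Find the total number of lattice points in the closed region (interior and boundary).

By the shoelace formula, twice the signed area is |[11·(-26) − 23·0] + [23·(-28) − 38·(-26)] + [38·24 − 34·(-28)] + [34·51 − (-10)·24] + [(-10)·38 − (-9)·51] + [(-9)·19 − (-29)·38] + [(-29)·0 − 11·19]| = 4697, so the area is 4697/2.
Summing gcd(|Δx|,|Δy|) over the edges gives the boundary count: gcd(12,26) + gcd(15,2) + gcd(4,52) + gcd(44,27) + gcd(1,13) + gcd(20,19) + gcd(40,19) = 2+1+4+1+1+1+1 = 11.
Pick's theorem gives I = A − B/2 + 1 = 4697/2 − 11/2 + 1 = 2344, so the closed region contains I + B = 2344 + 11 = 2355 lattice points.

2355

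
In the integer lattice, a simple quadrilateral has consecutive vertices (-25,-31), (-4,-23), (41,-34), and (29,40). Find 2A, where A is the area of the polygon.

By the shoelace formula, twice the signed area is |[(-25)·(-23) − (-4)·(-31)] + [(-4)·(-34) − 41·(-23)] + [41·40 − 29·(-34)] + [29·(-31) − (-25)·40]| = 4257, so the area is 4257/2.

4257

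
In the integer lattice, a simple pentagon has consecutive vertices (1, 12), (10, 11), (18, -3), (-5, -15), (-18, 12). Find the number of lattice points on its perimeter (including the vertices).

Along each edge there are gcd(|Δx|,|Δy|)+1 lattice points, so counting each shared vertex once the boundary has gcd(9,1) + gcd(8,14) + gcd(23,12) + gcd(13,27) + gcd(19,0) = 1+2+1+1+19 = 24.

24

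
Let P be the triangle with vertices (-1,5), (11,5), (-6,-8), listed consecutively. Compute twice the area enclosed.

156

Using the shoelace formula, 2A = |((-1)·5 − 11·5) + (11·(-8) − (-6)·5) + ((-6)·5 − (-1)·(-8))| = 156, so the area is 78.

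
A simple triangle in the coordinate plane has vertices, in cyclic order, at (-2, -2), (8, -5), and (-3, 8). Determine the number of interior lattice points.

48

The shoelace formula gives twice the area as |((-2)·(-5) − 8·(-2)) + (8·8 − (-3)·(-5)) + ((-3)·(-2) − (-2)·8)| = 97, so the area is 48.5.
The number of boundary lattice points is Σ gcd(|Δx|,|Δy|) = gcd(10,3) + gcd(11,13) + gcd(1,10) = 1+1+1 = 3.
Pick's theorem gives I = A − B/2 + 1 = 48.5 − 3/2 + 1 = 48.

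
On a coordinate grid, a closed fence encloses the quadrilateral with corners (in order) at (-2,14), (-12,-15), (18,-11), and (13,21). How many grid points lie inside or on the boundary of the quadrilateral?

676

By the shoelace formula, twice the signed area is |[(-2)·(-15) − (-12)·14] + [(-12)·(-11) − 18·(-15)] + [18·21 − 13·(-11)] + [13·14 − (-2)·21]| = 1345, so the area is 1345/2.
The number of boundary lattice points is Σ gcd(|Δx|,|Δy|) = gcd(10,29) + gcd(30,4) + gcd(5,32) + gcd(15,7) = 1+2+1+1 = 5.
Pick's theorem gives I = A − B/2 + 1 = 1345/2 − 5/2 + 1 = 671, so the closed region contains I + B = 671 + 5 = 676 lattice points.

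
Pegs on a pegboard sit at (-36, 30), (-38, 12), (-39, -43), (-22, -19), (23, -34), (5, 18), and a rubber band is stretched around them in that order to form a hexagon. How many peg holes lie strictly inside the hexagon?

2576

By the shoelace formula, twice the signed area is |[(-36)·12 − (-38)·30] + [(-38)·(-43) − (-39)·12] + [(-39)·(-19) − (-22)·(-43)] + [(-22)·(-34) − 23·(-19)] + [23·18 − 5·(-34)] + [5·30 − (-36)·18]| = 5172, so the area is 2586.
Along each edge there are gcd(|Δx|,|Δy|)+1 lattice points, so counting each shared vertex once the boundary has gcd(2,18) + gcd(1,55) + gcd(17,24) + gcd(45,15) + gcd(18,52) + gcd(41,12) = 2+1+1+15+2+1 = 22.
Pick's theorem gives I = A − B/2 + 1 = 2586 − 22/2 + 1 = 2576.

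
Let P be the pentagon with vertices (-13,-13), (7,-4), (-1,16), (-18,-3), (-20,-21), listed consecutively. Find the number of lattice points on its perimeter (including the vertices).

Along each edge there are gcd(|Δx|,|Δy|)+1 lattice points, so counting each shared vertex once the boundary has gcd(20,9) + gcd(8,20) + gcd(17,19) + gcd(2,18) + gcd(7,8) = 1+4+1+2+1 = 9.

9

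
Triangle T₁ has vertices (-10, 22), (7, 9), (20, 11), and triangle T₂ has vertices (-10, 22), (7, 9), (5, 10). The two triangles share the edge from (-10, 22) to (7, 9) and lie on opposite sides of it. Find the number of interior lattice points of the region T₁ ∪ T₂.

104

The union is the simple quadrilateral with vertices (-10, 22), (20, 11), (7, 9), (5, 10) in order.
Using the shoelace formula, 2A = |[(-10)·11 − 20·22] + [20·9 − 7·11] + [7·10 − 5·9] + [5·22 − (-10)·10]| = 212, so the area is 106.
Summing gcd(|Δx|,|Δy|) over the edges gives the boundary count: gcd(30,11) + gcd(13,2) + gcd(2,1) + gcd(15,12) = 1+1+1+3 = 6.
By Pick's theorem I = A − B/2 + 1 = 106 − 6/2 + 1 = 104.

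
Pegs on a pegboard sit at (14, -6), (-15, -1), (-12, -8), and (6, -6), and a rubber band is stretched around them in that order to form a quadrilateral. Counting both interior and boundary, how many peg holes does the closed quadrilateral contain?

Using the shoelace formula, 2A = |[14·(-1) − (-15)·(-6)] + [(-15)·(-8) − (-12)·(-1)] + [(-12)·(-6) − 6·(-8)] + [6·(-6) − 14·(-6)]| = 172, so the area is 86.
Along each edge there are gcd(|Δx|,|Δy|)+1 lattice points, so counting each shared vertex once the boundary has gcd(29,5) + gcd(3,7) + gcd(18,2) + gcd(8,0) = 1+1+2+8 = 12.
Pick's theorem gives I = A − B/2 + 1 = 86 − 12/2 + 1 = 81, so the closed region contains I + B = 81 + 12 = 93 lattice points.

93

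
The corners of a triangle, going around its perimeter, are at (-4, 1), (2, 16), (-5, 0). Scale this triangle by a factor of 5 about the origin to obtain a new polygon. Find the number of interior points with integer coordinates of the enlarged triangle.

The shoelace formula gives twice the area as |[(-4)·16 − 2·1] + [2·0 − (-5)·16] + [(-5)·1 − (-4)·0]| = 9, so the area is 9/2.
Along each edge there are gcd(|Δx|,|Δy|)+1 lattice points, so counting each shared vertex once the boundary has gcd(6,15) + gcd(7,16) + gcd(1,1) = 3+1+1 = 5.
Scaling by 5 multiplies the area by 5² = 25 (so the new area is 225/2) and multiplies the boundary lattice-point count by 5, giving 25.
By Pick's theorem, the interior count of the dilated polygon is 225/2 − 25/2 + 1 = 101.

101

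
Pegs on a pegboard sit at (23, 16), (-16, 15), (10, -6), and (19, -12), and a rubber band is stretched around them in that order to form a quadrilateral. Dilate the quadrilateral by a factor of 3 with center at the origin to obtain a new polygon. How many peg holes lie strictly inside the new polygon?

The shoelace formula gives twice the area as |[23·15 − (-16)·16] + [(-16)·(-6) − 10·15] + [10·(-12) − 19·(-6)] + [19·16 − 23·(-12)]| = 1121, so the area is 560.5.
Summing gcd(|Δx|,|Δy|) over the edges gives the boundary count: gcd(39,1) + gcd(26,21) + gcd(9,6) + gcd(4,28) = 1+1+3+4 = 9.
Scaling by 3 multiplies the area by 3² = 9 (so the new area is 5044.5) and multiplies the boundary lattice-point count by 3, giving 27.
By Pick's theorem, the interior count of the dilated polygon is 5044.5 − 27/2 + 1 = 5032.

5032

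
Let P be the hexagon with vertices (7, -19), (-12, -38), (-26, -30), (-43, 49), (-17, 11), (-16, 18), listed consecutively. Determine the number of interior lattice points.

The shoelace formula gives twice the area as |[7·(-38) − (-12)·(-19)] + [(-12)·(-30) − (-26)·(-38)] + [(-26)·49 − (-43)·(-30)] + [(-43)·11 − (-17)·49] + [(-17)·18 − (-16)·11] + [(-16)·(-19) − 7·18]| = 3278, so the area is 1639.
The number of boundary lattice points is Σ gcd(|Δx|,|Δy|) = gcd(19,19) + gcd(14,8) + gcd(17,79) + gcd(26,38) + gcd(1,7) + gcd(23,37) = 19+2+1+2+1+1 = 26.
By Pick's theorem A = I + B/2 − 1, so I = 1639 − 26/2 + 1 = 1627.

1627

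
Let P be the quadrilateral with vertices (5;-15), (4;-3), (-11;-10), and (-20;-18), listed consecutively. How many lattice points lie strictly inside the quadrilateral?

179

Using the shoelace formula, 2A = |(5·(-3) − 4·(-15)) + (4·(-10) − (-11)·(-3)) + ((-11)·(-18) − (-20)·(-10)) + ((-20)·(-15) − 5·(-18))| = 360, so the area is 180.
Summing gcd(|Δx|,|Δy|) over the edges gives the boundary count: gcd(1,12) + gcd(15,7) + gcd(9,8) + gcd(25,3) = 1+1+1+1 = 4.
Pick's theorem gives I = A − B/2 + 1 = 180 − 4/2 + 1 = 179.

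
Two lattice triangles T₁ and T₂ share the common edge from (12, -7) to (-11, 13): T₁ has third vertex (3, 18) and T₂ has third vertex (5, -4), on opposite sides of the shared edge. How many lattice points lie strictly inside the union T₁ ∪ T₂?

232

The union is the simple quadrilateral with vertices (12, -7), (3, 18), (-11, 13), (5, -4) in order.
The shoelace formula gives twice the area as |(12·18 − 3·(-7)) + (3·13 − (-11)·18) + ((-11)·(-4) − 5·13) + (5·(-7) − 12·(-4))| = 466, so the area is 233.
The number of boundary lattice points is Σ gcd(|Δx|,|Δy|) = gcd(9,25) + gcd(14,5) + gcd(16,17) + gcd(7,3) = 1+1+1+1 = 4.
By Pick's theorem I = A − B/2 + 1 = 233 − 4/2 + 1 = 232.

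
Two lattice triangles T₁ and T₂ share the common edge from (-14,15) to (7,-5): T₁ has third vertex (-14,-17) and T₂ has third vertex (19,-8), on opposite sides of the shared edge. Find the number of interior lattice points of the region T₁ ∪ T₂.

The union is the simple quadrilateral with vertices (-14,15), (-14,-17), (7,-5), (19,-8) in order.
The shoelace formula gives twice the area as |((-14)·(-17) − (-14)·15) + ((-14)·(-5) − 7·(-17)) + (7·(-8) − 19·(-5)) + (19·15 − (-14)·(-8))| = 849, so the area is 849/2.
Summing gcd(|Δx|,|Δy|) over the edges gives the boundary count: gcd(0,32) + gcd(21,12) + gcd(12,3) + gcd(33,23) = 32+3+3+1 = 39.
By Pick's theorem I = A − B/2 + 1 = 849/2 − 39/2 + 1 = 406.

406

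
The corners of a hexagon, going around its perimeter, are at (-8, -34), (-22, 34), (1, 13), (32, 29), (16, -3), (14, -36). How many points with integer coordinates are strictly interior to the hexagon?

By the shoelace formula, twice the signed area is |[(-8)·34 − (-22)·(-34)] + [(-22)·13 − 1·34] + [1·29 − 32·13] + [32·(-3) − 16·29] + [16·(-36) − 14·(-3)] + [14·(-34) − (-8)·(-36)]| = 3585, so the area is 3585/2.
Along each edge there are gcd(|Δx|,|Δy|)+1 lattice points, so counting each shared vertex once the boundary has gcd(14,68) + gcd(23,21) + gcd(31,16) + gcd(16,32) + gcd(2,33) + gcd(22,2) = 2+1+1+16+1+2 = 23.
Pick's theorem gives I = A − B/2 + 1 = 3585/2 − 23/2 + 1 = 1782.

1782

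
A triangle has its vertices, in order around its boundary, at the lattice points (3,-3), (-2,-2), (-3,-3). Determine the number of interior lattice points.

Using the shoelace formula, 2A = |(3·(-2) − (-2)·(-3)) + ((-2)·(-3) − (-3)·(-2)) + ((-3)·(-3) − 3·(-3))| = 6, so the area is 3.
The number of boundary lattice points is Σ gcd(|Δx|,|Δy|) = gcd(5,1) + gcd(1,1) + gcd(6,0) = 1+1+6 = 8.
By Pick's theorem A = I + B/2 − 1, so I = 3 − 8/2 + 1 = 0.

0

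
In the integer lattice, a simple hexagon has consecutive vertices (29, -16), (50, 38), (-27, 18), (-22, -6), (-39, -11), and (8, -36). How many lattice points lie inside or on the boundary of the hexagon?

3406

By the shoelace formula, twice the signed area is |[29·38 − 50·(-16)] + [50·18 − (-27)·38] + [(-27)·(-6) − (-22)·18] + [(-22)·(-11) − (-39)·(-6)] + [(-39)·(-36) − 8·(-11)] + [8·(-16) − 29·(-36)]| = 6802, so the area is 3401.
The number of boundary lattice points is Σ gcd(|Δx|,|Δy|) = gcd(21,54) + gcd(77,20) + gcd(5,24) + gcd(17,5) + gcd(47,25) + gcd(21,20) = 3+1+1+1+1+1 = 8.
Pick's theorem gives I = A − B/2 + 1 = 3401 − 8/2 + 1 = 3398, so the closed region contains I + B = 3398 + 8 = 3406 lattice points.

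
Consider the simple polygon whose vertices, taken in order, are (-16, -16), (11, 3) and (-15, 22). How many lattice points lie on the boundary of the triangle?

Summing gcd(|Δx|,|Δy|) over the edges gives the boundary count: gcd(27,19) + gcd(26,19) + gcd(1,38) = 1+1+1 = 3.

3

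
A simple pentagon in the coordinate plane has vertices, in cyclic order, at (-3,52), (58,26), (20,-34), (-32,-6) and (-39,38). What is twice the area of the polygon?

10158

Using the shoelace formula, 2A = |[(-3)·26 − 58·52] + [58·(-34) − 20·26] + [20·(-6) − (-32)·(-34)] + [(-32)·38 − (-39)·(-6)] + [(-39)·52 − (-3)·38]| = 10158, so the area is 5079.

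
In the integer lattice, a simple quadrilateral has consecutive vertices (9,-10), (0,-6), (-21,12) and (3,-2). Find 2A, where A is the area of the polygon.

186

By the shoelace formula, twice the signed area is |(9·(-6) − 0·(-10)) + (0·12 − (-21)·(-6)) + ((-21)·(-2) − 3·12) + (3·(-10) − 9·(-2))| = 186, so the area is 93.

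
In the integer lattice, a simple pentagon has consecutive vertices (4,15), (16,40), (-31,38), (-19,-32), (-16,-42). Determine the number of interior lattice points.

1846

Using the shoelace formula, 2A = |[4·40 − 16·15] + [16·38 − (-31)·40] + [(-31)·(-32) − (-19)·38] + [(-19)·(-42) − (-16)·(-32)] + [(-16)·15 − 4·(-42)]| = 3696, so the area is 1848.
Summing gcd(|Δx|,|Δy|) over the edges gives the boundary count: gcd(12,25) + gcd(47,2) + gcd(12,70) + gcd(3,10) + gcd(20,57) = 1+1+2+1+1 = 6.
By Pick's theorem A = I + B/2 − 1, so I = 1848 − 6/2 + 1 = 1846.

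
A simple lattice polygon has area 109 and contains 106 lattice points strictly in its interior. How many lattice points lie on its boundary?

Pick's theorem gives A = I + B/2 − 1, so B = 2(A − I + 1) = 2(109 − 106 + 1) = 8.

8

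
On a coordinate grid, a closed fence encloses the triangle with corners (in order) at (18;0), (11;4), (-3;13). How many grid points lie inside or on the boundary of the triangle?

Using the shoelace formula, 2A = |(18·4 − 11·0) + (11·13 − (-3)·4) + ((-3)·0 − 18·13)| = 7, so the area is 3.5.
Along each edge there are gcd(|Δx|,|Δy|)+1 lattice points, so counting each shared vertex once the boundary has gcd(7,4) + gcd(14,9) + gcd(21,13) = 1+1+1 = 3.
Pick's theorem gives I = A − B/2 + 1 = 3.5 − 3/2 + 1 = 3, so the closed region contains I + B = 3 + 3 = 6 lattice points.

6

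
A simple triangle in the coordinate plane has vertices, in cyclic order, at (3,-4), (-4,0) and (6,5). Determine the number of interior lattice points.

34

The shoelace formula gives twice the area as |(3·0 − (-4)·(-4)) + ((-4)·5 − 6·0) + (6·(-4) − 3·5)| = 75, so the area is 37.5.
The number of boundary lattice points is Σ gcd(|Δx|,|Δy|) = gcd(7,4) + gcd(10,5) + gcd(3,9) = 1+5+3 = 9.
Pick's theorem gives I = A − B/2 + 1 = 37.5 − 9/2 + 1 = 34.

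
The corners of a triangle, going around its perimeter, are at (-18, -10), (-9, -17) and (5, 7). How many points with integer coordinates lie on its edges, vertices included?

The number of boundary lattice points is Σ gcd(|Δx|,|Δy|) = gcd(9,7) + gcd(14,24) + gcd(23,17) = 1+2+1 = 4.

4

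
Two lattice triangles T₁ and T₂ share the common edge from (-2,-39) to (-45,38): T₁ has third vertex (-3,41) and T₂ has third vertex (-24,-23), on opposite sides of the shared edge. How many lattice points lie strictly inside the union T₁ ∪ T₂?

2182

The union is the simple quadrilateral with vertices (-2,-39), (-3,41), (-45,38), (-24,-23) in order.
The shoelace formula gives twice the area as |[(-2)·41 − (-3)·(-39)] + [(-3)·38 − (-45)·41] + [(-45)·(-23) − (-24)·38] + [(-24)·(-39) − (-2)·(-23)]| = 4369, so the area is 4369/2.
Along each edge there are gcd(|Δx|,|Δy|)+1 lattice points, so counting each shared vertex once the boundary has gcd(1,80) + gcd(42,3) + gcd(21,61) + gcd(22,16) = 1+3+1+2 = 7.
By Pick's theorem I = A − B/2 + 1 = 4369/2 − 7/2 + 1 = 2182.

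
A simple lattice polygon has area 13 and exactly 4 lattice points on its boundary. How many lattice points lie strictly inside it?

Pick's theorem A = I + B/2 − 1 rearranges to I = A − B/2 + 1 = 13 − 4/2 + 1 = 12.

12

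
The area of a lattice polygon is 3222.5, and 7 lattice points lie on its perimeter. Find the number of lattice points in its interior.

From Pick's theorem, I = A − B/2 + 1 = 3222.5 − 7/2 + 1 = 3220.

3220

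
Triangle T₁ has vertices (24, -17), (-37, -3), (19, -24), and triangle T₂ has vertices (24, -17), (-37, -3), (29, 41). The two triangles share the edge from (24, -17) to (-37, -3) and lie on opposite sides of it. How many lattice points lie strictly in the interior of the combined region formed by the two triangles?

The union is the simple quadrilateral with vertices (24, -17), (19, -24), (-37, -3), (29, 41) in order.
The shoelace formula gives twice the area as |(24·(-24) − 19·(-17)) + (19·(-3) − (-37)·(-24)) + ((-37)·41 − 29·(-3)) + (29·(-17) − 24·41)| = 4105, so the area is 4105/2.
The number of boundary lattice points is Σ gcd(|Δx|,|Δy|) = gcd(5,7) + gcd(56,21) + gcd(66,44) + gcd(5,58) = 1+7+22+1 = 31.
By Pick's theorem I = A − B/2 + 1 = 4105/2 − 31/2 + 1 = 2038.

2038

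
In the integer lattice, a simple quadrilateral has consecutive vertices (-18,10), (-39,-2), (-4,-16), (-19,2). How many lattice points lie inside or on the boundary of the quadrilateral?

296

By the shoelace formula, twice the signed area is |[(-18)·(-2) − (-39)·10] + [(-39)·(-16) − (-4)·(-2)] + [(-4)·2 − (-19)·(-16)] + [(-19)·10 − (-18)·2]| = 576, so the area is 288.
The number of boundary lattice points is Σ gcd(|Δx|,|Δy|) = gcd(21,12) + gcd(35,14) + gcd(15,18) + gcd(1,8) = 3+7+3+1 = 14.
Pick's theorem gives I = A − B/2 + 1 = 288 − 14/2 + 1 = 282, so the closed region contains I + B = 282 + 14 = 296 lattice points.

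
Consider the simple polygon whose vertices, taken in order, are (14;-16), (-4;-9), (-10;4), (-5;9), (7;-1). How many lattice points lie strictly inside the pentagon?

Using the shoelace formula, 2A = |(14·(-9) − (-4)·(-16)) + ((-4)·4 − (-10)·(-9)) + ((-10)·9 − (-5)·4) + ((-5)·(-1) − 7·9) + (7·(-16) − 14·(-1))| = 522, so the area is 261.
The number of boundary lattice points is Σ gcd(|Δx|,|Δy|) = gcd(18,7) + gcd(6,13) + gcd(5,5) + gcd(12,10) + gcd(7,15) = 1+1+5+2+1 = 10.
By Pick's theorem A = I + B/2 − 1, so I = 261 − 10/2 + 1 = 257.

257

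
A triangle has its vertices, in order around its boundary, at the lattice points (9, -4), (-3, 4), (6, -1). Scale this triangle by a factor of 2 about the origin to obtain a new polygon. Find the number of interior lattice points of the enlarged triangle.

By the shoelace formula, twice the signed area is |[9·4 − (-3)·(-4)] + [(-3)·(-1) − 6·4] + [6·(-4) − 9·(-1)]| = 12, so the area is 6.
Summing gcd(|Δx|,|Δy|) over the edges gives the boundary count: gcd(12,8) + gcd(9,5) + gcd(3,3) = 4+1+3 = 8.
Scaling by 2 multiplies the area by 2² = 4 (so the new area is 24) and multiplies the boundary lattice-point count by 2, giving 16.
By Pick's theorem, the interior count of the dilated polygon is 24 − 16/2 + 1 = 17.

17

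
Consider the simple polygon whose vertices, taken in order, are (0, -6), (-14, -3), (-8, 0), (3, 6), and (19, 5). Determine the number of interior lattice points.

182

Using the shoelace formula, 2A = |[0·(-3) − (-14)·(-6)] + [(-14)·0 − (-8)·(-3)] + [(-8)·6 − 3·0] + [3·5 − 19·6] + [19·(-6) − 0·5]| = 369, so the area is 184.5.
The number of boundary lattice points is Σ gcd(|Δx|,|Δy|) = gcd(14,3) + gcd(6,3) + gcd(11,6) + gcd(16,1) + gcd(19,11) = 1+3+1+1+1 = 7.
By Pick's theorem A = I + B/2 − 1, so I = 184.5 − 7/2 + 1 = 182.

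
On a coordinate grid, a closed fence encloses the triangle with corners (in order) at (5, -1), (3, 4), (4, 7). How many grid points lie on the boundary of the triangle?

3

Along each edge there are gcd(|Δx|,|Δy|)+1 lattice points, so counting each shared vertex once the boundary has gcd(2,5) + gcd(1,3) + gcd(1,8) = 1+1+1 = 3.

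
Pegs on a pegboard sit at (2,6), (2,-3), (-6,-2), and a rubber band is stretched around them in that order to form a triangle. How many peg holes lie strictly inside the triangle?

28

Using the shoelace formula, 2A = |(2·(-3) − 2·6) + (2·(-2) − (-6)·(-3)) + ((-6)·6 − 2·(-2))| = 72, so the area is 36.
Along each edge there are gcd(|Δx|,|Δy|)+1 lattice points, so counting each shared vertex once the boundary has gcd(0,9) + gcd(8,1) + gcd(8,8) = 9+1+8 = 18.
Pick's theorem gives I = A − B/2 + 1 = 36 − 18/2 + 1 = 28.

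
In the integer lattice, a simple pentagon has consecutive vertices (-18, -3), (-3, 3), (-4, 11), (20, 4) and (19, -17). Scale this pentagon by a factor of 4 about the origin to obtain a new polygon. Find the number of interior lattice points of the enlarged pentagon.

Using the shoelace formula, 2A = |[(-18)·3 − (-3)·(-3)] + [(-3)·11 − (-4)·3] + [(-4)·4 − 20·11] + [20·(-17) − 19·4] + [19·(-3) − (-18)·(-17)]| = 1099, so the area is 1099/2.
Along each edge there are gcd(|Δx|,|Δy|)+1 lattice points, so counting each shared vertex once the boundary has gcd(15,6) + gcd(1,8) + gcd(24,7) + gcd(1,21) + gcd(37,14) = 3+1+1+1+1 = 7.
Scaling by 4 multiplies the area by 4² = 16 (so the new area is 8792) and multiplies the boundary lattice-point count by 4, giving 28.
By Pick's theorem, the interior count of the dilated polygon is 8792 − 28/2 + 1 = 8779.

8779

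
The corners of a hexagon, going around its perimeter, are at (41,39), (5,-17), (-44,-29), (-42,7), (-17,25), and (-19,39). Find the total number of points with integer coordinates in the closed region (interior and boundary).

3421

Using the shoelace formula, 2A = |[41·(-17) − 5·39] + [5·(-29) − (-44)·(-17)] + [(-44)·7 − (-42)·(-29)] + [(-42)·25 − (-17)·7] + [(-17)·39 − (-19)·25] + [(-19)·39 − 41·39]| = 6770, so the area is 3385.
Along each edge there are gcd(|Δx|,|Δy|)+1 lattice points, so counting each shared vertex once the boundary has gcd(36,56) + gcd(49,12) + gcd(2,36) + gcd(25,18) + gcd(2,14) + gcd(60,0) = 4+1+2+1+2+60 = 70.
Pick's theorem gives I = A − B/2 + 1 = 3385 − 70/2 + 1 = 3351, so the closed region contains I + B = 3351 + 70 = 3421 lattice points.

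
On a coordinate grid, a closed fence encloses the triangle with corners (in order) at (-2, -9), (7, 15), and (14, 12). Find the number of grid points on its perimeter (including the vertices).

Along each edge there are gcd(|Δx|,|Δy|)+1 lattice points, so counting each shared vertex once the boundary has gcd(9,24) + gcd(7,3) + gcd(16,21) = 3+1+1 = 5.

5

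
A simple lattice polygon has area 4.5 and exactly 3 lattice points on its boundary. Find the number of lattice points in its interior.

4

Pick's theorem A = I + B/2 − 1 rearranges to I = A − B/2 + 1 = 4.5 − 3/2 + 1 = 4.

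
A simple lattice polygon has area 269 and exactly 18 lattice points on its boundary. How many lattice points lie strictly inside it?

Pick's theorem A = I + B/2 − 1 rearranges to I = A − B/2 + 1 = 269 − 18/2 + 1 = 261.

261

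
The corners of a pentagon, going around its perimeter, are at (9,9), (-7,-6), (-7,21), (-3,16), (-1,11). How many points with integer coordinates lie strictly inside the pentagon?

Using the shoelace formula, 2A = |(9·(-6) − (-7)·9) + ((-7)·21 − (-7)·(-6)) + ((-7)·16 − (-3)·21) + ((-3)·11 − (-1)·16) + ((-1)·9 − 9·11)| = 354, so the area is 177.
Along each edge there are gcd(|Δx|,|Δy|)+1 lattice points, so counting each shared vertex once the boundary has gcd(16,15) + gcd(0,27) + gcd(4,5) + gcd(2,5) + gcd(10,2) = 1+27+1+1+2 = 32.
Pick's theorem gives I = A − B/2 + 1 = 177 − 32/2 + 1 = 162.

162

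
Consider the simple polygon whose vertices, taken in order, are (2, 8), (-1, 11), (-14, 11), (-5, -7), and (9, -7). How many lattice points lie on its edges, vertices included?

40

The number of boundary lattice points is Σ gcd(|Δx|,|Δy|) = gcd(3,3) + gcd(13,0) + gcd(9,18) + gcd(14,0) + gcd(7,15) = 3+13+9+14+1 = 40.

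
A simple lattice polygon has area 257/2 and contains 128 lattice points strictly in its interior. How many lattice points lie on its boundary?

3

Pick's theorem gives A = I + B/2 − 1, so B = 2(A − I + 1) = 2(257/2 − 128 + 1) = 3.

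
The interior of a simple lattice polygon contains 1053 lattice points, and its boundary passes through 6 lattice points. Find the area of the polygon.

1055

Pick's theorem states A = I + B/2 − 1, so A = 1053 + 6/2 − 1 = 1055.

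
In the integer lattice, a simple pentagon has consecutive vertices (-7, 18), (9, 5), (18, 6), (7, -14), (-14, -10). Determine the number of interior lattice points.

By the shoelace formula, twice the signed area is |[(-7)·5 − 9·18] + [9·6 − 18·5] + [18·(-14) − 7·6] + [7·(-10) − (-14)·(-14)] + [(-14)·18 − (-7)·(-10)]| = 1115, so the area is 557.5.
Along each edge there are gcd(|Δx|,|Δy|)+1 lattice points, so counting each shared vertex once the boundary has gcd(16,13) + gcd(9,1) + gcd(11,20) + gcd(21,4) + gcd(7,28) = 1+1+1+1+7 = 11.
By Pick's theorem A = I + B/2 − 1, so I = 557.5 − 11/2 + 1 = 553.

553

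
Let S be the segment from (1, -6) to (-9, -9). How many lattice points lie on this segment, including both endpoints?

2

The number of lattice points on a segment between lattice points is gcd(|Δx|,|Δy|) + 1 = gcd(10,3) + 1 = 1 + 1 = 2.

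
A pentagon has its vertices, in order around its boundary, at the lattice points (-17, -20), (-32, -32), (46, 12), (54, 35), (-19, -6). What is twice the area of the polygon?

2573

Using the shoelace formula, 2A = |[(-17)·(-32) − (-32)·(-20)] + [(-32)·12 − 46·(-32)] + [46·35 − 54·12] + [54·(-6) − (-19)·35] + [(-19)·(-20) − (-17)·(-6)]| = 2573, so the area is 1286.5.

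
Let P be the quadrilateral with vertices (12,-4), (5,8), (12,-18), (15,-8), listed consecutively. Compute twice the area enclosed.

By the shoelace formula, twice the signed area is |[12·8 − 5·(-4)] + [5·(-18) − 12·8] + [12·(-8) − 15·(-18)] + [15·(-4) − 12·(-8)]| = 140, so the area is 70.

140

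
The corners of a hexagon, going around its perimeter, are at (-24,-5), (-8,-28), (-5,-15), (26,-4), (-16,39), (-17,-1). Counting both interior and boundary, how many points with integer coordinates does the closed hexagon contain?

By the shoelace formula, twice the signed area is |((-24)·(-28) − (-8)·(-5)) + ((-8)·(-15) − (-5)·(-28)) + ((-5)·(-4) − 26·(-15)) + (26·39 − (-16)·(-4)) + ((-16)·(-1) − (-17)·39) + ((-17)·(-5) − (-24)·(-1))| = 2712, so the area is 1356.
Along each edge there are gcd(|Δx|,|Δy|)+1 lattice points, so counting each shared vertex once the boundary has gcd(16,23) + gcd(3,13) + gcd(31,11) + gcd(42,43) + gcd(1,40) + gcd(7,4) = 1+1+1+1+1+1 = 6.
Pick's theorem gives I = A − B/2 + 1 = 1356 − 6/2 + 1 = 1354, so the closed region contains I + B = 1354 + 6 = 1360 lattice points.

1360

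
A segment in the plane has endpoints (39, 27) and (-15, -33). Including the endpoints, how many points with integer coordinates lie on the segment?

7

The number of lattice points on a segment between lattice points is gcd(|Δx|,|Δy|) + 1 = gcd(54,60) + 1 = 6 + 1 = 7.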